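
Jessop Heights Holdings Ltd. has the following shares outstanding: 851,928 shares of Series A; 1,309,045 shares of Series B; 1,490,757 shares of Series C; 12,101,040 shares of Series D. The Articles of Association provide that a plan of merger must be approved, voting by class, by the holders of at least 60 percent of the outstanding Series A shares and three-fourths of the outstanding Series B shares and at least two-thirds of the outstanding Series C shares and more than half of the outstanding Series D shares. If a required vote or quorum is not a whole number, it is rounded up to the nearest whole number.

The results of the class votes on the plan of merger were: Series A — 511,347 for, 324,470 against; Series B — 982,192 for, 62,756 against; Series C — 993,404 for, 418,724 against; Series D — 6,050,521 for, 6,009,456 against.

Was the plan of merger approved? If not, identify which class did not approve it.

Series A: 3/5 of 851928 = 511156.80, rounded up to 511157; 511,157 required, 511,347 in favor — approved.
Series B: 3/4 of 1309045 = 981783.75, rounded up to 981784; 981,784 required, 982,192 in favor — approved.
Series C: 2/3 of 1490757 = 993838; 993,838 required, 993,404 in favor — not approved.
Series D: a majority of 12101040 is 6050521; 6,050,521 required, 6,050,521 in favor — approved.

Not approved — the Series C shares did not give the required vote.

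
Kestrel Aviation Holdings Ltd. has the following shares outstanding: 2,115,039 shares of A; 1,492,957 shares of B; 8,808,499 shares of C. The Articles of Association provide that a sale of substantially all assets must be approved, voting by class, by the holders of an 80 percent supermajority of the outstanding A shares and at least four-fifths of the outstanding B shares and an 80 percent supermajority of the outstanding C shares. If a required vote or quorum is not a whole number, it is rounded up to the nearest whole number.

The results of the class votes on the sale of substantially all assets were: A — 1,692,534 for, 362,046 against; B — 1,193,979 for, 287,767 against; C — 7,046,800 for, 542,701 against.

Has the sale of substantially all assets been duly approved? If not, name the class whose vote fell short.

A: 4/5 of 2115039 = 1692031.20, rounded up to 1692032; 1,692,032 required, 1,692,534 in favor — approved.
B: 4/5 of 1492957 = 1194365.60, rounded up to 1194366; 1,194,366 required, 1,193,979 in favor — not approved.
C: 4/5 of 8808499 = 7046799.20, rounded up to 7046800; 7,046,800 required, 7,046,800 in favor — approved.

Not approved — the B shares did not give the required vote.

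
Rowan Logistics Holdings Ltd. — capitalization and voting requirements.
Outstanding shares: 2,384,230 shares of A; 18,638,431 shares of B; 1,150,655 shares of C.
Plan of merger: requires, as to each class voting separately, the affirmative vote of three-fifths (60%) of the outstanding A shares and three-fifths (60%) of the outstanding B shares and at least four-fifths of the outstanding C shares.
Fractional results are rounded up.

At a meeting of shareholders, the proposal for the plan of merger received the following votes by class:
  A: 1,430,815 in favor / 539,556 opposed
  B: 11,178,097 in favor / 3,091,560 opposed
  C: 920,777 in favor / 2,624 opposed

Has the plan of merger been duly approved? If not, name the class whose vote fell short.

A: 3/5 of 2384230 = 1430538; 1,430,538 required, 1,430,815 in favor — approved.
B: 3/5 of 18638431 = 11183058.60, rounded up to 11183059; 11,183,059 required, 11,178,097 in favor — not approved.
C: 4/5 of 1150655 = 920524; 920,524 required, 920,777 in favor — approved.

Not approved — the B shares did not give the required vote.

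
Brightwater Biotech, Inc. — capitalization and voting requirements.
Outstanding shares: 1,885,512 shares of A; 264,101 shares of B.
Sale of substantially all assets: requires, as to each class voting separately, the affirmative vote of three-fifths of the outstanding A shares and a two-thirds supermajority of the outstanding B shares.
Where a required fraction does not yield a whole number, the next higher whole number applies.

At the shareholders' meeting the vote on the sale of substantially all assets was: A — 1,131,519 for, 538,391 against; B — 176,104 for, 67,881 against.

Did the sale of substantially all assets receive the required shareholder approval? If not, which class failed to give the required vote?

A: 3/5 of 1885512 = 1131307.20, rounded up to 1131308; 1,131,308 required, 1,131,519 in favor — approved.
B: 2/3 of 264101 = 176067.33, rounded up to 176068; 176,068 required, 176,104 in favor — approved.

Approved — every class gave the required vote.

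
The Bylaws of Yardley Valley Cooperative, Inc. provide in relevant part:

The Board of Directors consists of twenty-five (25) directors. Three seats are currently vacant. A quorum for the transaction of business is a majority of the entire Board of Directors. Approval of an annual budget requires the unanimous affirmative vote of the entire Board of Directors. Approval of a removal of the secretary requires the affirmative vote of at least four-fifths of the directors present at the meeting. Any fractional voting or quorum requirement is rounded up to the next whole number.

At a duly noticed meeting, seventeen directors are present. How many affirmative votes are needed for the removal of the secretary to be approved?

The removal of the secretary requires four-fifths of the directors present (17).
4/5 of 17 = 13.60, rounded up to 14.

14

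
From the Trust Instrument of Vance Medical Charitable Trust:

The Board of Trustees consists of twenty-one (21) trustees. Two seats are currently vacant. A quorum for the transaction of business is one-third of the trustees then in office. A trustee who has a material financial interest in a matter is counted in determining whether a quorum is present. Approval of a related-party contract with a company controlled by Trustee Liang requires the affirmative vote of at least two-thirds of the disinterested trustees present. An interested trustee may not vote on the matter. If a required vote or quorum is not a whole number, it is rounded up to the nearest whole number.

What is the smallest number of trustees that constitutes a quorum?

7

1/3 of 19 = 6.33, rounded up to 7.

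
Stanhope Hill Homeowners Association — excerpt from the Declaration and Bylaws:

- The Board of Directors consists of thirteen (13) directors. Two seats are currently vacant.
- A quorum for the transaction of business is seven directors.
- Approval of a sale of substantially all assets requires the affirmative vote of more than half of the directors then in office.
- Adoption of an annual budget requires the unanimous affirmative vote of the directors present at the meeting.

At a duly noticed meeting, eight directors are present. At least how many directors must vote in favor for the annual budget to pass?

The annual budget requires the unanimous vote of the directors present (8).
Unanimous means all 8.

8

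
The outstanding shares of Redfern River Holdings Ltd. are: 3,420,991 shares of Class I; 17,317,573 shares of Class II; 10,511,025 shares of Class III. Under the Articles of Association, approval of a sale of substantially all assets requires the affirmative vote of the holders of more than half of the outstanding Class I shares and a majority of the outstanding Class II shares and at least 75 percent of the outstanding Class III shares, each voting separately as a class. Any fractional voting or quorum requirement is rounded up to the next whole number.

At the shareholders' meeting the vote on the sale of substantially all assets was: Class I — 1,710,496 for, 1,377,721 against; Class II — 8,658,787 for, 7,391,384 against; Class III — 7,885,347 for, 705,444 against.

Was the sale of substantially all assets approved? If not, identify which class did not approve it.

Class I: a majority of 3420991 is 1710496; 1,710,496 required, 1,710,496 in favor — approved.
Class II: a majority of 17317573 is 8658787; 8,658,787 required, 8,658,787 in favor — approved.
Class III: 3/4 of 10511025 = 7883268.75, rounded up to 7883269; 7,883,269 required, 7,885,347 in favor — approved.

Approved — every class gave the required vote.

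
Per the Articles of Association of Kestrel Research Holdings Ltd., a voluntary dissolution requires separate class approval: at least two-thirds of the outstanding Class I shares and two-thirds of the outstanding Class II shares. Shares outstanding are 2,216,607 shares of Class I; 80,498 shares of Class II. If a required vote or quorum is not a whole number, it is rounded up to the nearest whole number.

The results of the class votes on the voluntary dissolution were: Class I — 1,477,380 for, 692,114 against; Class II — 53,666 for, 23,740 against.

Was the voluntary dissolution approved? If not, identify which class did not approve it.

Not approved — the Class I shares did not give the required vote.

Class I: 2/3 of 2216607 = 1477738; 1,477,738 required, 1,477,380 in favor — not approved.
Class II: 2/3 of 80498 = 53665.33, rounded up to 53666; 53,666 required, 53,666 in favor — approved.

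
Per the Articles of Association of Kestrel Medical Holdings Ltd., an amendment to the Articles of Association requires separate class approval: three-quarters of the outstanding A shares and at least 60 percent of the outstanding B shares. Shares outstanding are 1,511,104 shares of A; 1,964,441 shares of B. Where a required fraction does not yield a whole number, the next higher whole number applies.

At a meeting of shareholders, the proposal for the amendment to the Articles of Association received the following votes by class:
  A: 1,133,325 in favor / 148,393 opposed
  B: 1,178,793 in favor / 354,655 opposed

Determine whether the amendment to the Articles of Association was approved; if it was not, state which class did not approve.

A: 3/4 of 1511104 = 1133328; 1,133,328 required, 1,133,325 in favor — not approved.
B: 3/5 of 1964441 = 1178664.60, rounded up to 1178665; 1,178,665 required, 1,178,793 in favor — approved.

Not approved — the A shares did not give the required vote.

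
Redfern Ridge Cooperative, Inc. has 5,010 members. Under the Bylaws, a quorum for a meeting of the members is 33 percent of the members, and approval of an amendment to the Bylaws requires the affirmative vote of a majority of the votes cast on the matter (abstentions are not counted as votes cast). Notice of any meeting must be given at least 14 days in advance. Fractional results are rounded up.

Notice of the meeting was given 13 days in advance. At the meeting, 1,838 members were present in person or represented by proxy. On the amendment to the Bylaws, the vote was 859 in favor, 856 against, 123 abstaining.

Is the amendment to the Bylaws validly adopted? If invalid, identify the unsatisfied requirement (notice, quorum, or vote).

Invalid — notice requirement not satisfied.

Notice: 13 days given; 14 required. Not satisfied.
Quorum: 33% of 5,010 = 1,653.30, rounded up to 1,654; 1,838 present. Satisfied.
Vote: requires a majority of the votes cast (1,838 − 123 abstaining = 1,715); a majority of 1715 is 858, so 858 needed; 859 in favor. Satisfied.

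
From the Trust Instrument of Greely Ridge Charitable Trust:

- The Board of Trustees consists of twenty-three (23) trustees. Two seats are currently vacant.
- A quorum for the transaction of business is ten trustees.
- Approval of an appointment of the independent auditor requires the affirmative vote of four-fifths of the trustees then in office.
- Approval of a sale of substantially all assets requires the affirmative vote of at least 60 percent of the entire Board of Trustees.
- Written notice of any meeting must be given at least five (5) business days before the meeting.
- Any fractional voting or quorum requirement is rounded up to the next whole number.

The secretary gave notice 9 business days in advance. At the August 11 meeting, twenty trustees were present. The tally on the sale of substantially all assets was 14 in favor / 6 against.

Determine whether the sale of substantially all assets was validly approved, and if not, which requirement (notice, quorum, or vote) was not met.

Valid — all requirements satisfied.

Notice: 9 business days given; 5 required (9 ≥ 5). Satisfied.
Quorum: 20 present; quorum is 10. Satisfied.
Vote: the sale of substantially all assets requires three-fifths of the entire Board of Trustees (23). 3/5 of 23 = 13.80, rounded up to 14, so 14 affirmative votes are needed; 14 voted in favor. Satisfied.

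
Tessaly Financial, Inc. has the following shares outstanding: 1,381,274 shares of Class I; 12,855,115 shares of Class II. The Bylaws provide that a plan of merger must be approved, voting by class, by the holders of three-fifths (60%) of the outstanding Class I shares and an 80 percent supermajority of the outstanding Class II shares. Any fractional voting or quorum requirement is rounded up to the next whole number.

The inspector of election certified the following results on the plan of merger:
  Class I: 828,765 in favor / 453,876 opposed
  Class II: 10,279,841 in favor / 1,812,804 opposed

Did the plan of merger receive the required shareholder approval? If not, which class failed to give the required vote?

Class I: 3/5 of 1381274 = 828764.40, rounded up to 828765; 828,765 required, 828,765 in favor — approved.
Class II: 4/5 of 12855115 = 10284092; 10,284,092 required, 10,279,841 in favor — not approved.

Not approved — the Class II shares did not give the required vote.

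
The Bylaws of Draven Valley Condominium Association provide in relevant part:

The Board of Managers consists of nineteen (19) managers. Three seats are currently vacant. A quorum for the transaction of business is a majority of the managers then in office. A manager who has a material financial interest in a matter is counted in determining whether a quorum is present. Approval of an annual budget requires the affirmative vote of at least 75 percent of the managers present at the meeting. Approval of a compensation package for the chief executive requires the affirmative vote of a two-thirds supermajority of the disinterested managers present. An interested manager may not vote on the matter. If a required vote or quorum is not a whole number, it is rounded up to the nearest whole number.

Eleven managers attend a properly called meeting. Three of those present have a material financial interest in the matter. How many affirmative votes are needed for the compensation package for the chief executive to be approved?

6

The compensation package for the chief executive requires two-thirds of the disinterested managers present (11 − 3 = 8).
2/3 of 8 = 5.33, rounded up to 6.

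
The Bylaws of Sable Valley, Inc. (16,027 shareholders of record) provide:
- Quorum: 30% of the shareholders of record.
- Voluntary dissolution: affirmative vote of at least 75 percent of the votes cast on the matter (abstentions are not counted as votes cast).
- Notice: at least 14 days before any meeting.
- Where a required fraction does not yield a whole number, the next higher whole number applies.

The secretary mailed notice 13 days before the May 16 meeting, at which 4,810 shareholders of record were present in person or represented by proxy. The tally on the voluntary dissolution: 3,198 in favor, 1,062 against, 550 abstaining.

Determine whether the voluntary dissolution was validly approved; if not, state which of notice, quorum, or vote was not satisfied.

Notice: 13 days given; 14 required. Not satisfied.
Quorum: 30% of 16,027 = 4,808.10, rounded up to 4,809; 4,810 present. Satisfied.
Vote: requires three-fourths of the votes cast (4,810 − 550 abstaining = 4,260); 3/4 of 4260 = 3195, so 3,195 needed; 3,198 in favor. Satisfied.

Invalid — notice requirement not satisfied.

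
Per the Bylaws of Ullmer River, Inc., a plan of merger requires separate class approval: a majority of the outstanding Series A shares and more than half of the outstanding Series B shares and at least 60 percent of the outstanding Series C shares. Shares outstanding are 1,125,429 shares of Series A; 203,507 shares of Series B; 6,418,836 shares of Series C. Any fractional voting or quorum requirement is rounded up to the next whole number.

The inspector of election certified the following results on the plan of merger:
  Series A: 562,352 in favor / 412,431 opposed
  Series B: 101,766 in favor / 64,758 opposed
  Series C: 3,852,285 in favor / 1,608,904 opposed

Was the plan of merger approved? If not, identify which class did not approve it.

Not approved — the Series A shares did not give the required vote.

Series A: a majority of 1125429 is 562715; 562,715 required, 562,352 in favor — not approved.
Series B: a majority of 203507 is 101754; 101,754 required, 101,766 in favor — approved.
Series C: 3/5 of 6418836 = 3851301.60, rounded up to 3851302; 3,851,302 required, 3,852,285 in favor — approved.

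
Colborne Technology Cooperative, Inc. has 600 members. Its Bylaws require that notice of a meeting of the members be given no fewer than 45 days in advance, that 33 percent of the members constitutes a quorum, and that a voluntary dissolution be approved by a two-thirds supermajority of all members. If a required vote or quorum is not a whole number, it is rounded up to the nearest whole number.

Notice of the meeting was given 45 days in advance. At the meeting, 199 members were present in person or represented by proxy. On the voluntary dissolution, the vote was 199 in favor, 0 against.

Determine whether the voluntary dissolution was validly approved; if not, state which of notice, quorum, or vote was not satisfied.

Invalid — vote requirement not satisfied.

Notice: 45 days given; 45 required. Satisfied.
Quorum: 33% of 600 = 198; 199 present. Satisfied.
Vote: requires two-thirds of all members (600); 2/3 of 600 = 400, so 400 needed; 199 in favor. Not satisfied.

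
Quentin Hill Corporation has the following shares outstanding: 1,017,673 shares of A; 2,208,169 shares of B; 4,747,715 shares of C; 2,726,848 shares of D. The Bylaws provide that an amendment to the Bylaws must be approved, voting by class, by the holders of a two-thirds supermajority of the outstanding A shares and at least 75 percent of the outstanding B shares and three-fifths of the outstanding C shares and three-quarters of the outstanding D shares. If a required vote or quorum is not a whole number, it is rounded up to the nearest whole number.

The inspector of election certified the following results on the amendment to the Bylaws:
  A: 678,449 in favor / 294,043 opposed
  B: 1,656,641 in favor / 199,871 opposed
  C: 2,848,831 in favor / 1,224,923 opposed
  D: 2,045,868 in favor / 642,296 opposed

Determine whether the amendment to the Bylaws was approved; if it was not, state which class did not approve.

Approved — every class gave the required vote.

A: 2/3 of 1017673 = 678448.67, rounded up to 678449; 678,449 required, 678,449 in favor — approved.
B: 3/4 of 2208169 = 1656126.75, rounded up to 1656127; 1,656,127 required, 1,656,641 in favor — approved.
C: 3/5 of 4747715 = 2848629; 2,848,629 required, 2,848,831 in favor — approved.
D: 3/4 of 2726848 = 2045136; 2,045,136 required, 2,045,868 in favor — approved.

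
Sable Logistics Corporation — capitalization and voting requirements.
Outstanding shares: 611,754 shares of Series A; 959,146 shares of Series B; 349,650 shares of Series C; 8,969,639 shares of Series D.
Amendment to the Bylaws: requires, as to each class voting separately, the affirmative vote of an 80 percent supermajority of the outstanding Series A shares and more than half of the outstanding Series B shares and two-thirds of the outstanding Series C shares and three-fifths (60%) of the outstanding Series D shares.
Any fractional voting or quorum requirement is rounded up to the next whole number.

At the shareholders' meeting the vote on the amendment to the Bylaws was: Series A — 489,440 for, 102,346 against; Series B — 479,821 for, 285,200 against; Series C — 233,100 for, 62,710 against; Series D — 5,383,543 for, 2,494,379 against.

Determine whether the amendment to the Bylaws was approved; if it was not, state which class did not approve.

Series A: 4/5 of 611754 = 489403.20, rounded up to 489404; 489,404 required, 489,440 in favor — approved.
Series B: a majority of 959146 is 479574; 479,574 required, 479,821 in favor — approved.
Series C: 2/3 of 349650 = 233100; 233,100 required, 233,100 in favor — approved.
Series D: 3/5 of 8969639 = 5381783.40, rounded up to 5381784; 5,381,784 required, 5,383,543 in favor — approved.

Approved — every class gave the required vote.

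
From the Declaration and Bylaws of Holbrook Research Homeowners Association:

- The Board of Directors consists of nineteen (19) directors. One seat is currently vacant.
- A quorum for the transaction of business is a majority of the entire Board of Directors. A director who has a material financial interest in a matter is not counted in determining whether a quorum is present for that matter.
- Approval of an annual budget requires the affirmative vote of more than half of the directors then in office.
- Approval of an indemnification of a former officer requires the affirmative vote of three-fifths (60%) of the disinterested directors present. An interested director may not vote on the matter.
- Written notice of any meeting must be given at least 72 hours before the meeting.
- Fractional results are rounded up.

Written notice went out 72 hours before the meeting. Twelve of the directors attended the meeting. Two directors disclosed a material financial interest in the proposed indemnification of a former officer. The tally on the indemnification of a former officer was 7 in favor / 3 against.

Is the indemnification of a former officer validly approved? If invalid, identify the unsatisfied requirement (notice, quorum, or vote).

Valid — all requirements satisfied.

Notice: 72 hours given; 72 required (72 ≥ 72). Satisfied.
Quorum: 12 present, but the 2 interested directors do not count, leaving 10. Quorum is 10. Satisfied.
Vote: the indemnification of a former officer requires three-fifths of the disinterested directors present (12 − 2 = 10). 3/5 of 10 = 6, so 6 affirmative votes are needed; 7 voted in favor. Satisfied.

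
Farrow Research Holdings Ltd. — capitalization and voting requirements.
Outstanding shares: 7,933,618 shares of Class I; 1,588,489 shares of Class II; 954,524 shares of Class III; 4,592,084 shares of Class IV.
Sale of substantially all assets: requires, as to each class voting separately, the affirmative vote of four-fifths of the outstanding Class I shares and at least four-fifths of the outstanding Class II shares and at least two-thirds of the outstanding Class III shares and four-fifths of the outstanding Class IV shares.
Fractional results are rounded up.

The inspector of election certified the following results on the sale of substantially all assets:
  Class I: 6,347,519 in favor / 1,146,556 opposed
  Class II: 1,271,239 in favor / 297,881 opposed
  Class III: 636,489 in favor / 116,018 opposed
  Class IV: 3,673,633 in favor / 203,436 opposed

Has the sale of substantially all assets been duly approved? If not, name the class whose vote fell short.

Class I: 4/5 of 7933618 = 6346894.40, rounded up to 6346895; 6,346,895 required, 6,347,519 in favor — approved.
Class II: 4/5 of 1588489 = 1270791.20, rounded up to 1270792; 1,270,792 required, 1,271,239 in favor — approved.
Class III: 2/3 of 954524 = 636349.33, rounded up to 636350; 636,350 required, 636,489 in favor — approved.
Class IV: 4/5 of 4592084 = 3673667.20, rounded up to 3673668; 3,673,668 required, 3,673,633 in favor — not approved.

Not approved — the Class IV shares did not give the required vote.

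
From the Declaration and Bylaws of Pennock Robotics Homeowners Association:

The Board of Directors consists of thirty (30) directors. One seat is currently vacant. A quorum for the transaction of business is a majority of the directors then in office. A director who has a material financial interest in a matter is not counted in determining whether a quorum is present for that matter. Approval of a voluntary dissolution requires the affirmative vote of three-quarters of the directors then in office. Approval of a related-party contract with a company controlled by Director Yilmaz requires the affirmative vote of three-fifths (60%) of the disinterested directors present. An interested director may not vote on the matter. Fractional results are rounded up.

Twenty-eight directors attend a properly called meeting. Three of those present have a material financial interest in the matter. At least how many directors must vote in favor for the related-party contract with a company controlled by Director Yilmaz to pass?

The related-party contract with a company controlled by Director Yilmaz requires three-fifths of the disinterested directors present (28 − 3 = 25).
3/5 of 25 = 15.

15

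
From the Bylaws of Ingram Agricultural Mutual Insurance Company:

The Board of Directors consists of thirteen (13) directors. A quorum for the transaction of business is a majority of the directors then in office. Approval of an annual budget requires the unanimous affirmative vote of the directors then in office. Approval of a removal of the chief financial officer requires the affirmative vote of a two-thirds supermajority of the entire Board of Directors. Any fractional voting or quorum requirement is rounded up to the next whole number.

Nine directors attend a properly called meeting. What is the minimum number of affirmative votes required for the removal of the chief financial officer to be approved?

The removal of the chief financial officer requires two-thirds of the entire Board of Directors (13).
2/3 of 13 = 8.67, rounded up to 9.

9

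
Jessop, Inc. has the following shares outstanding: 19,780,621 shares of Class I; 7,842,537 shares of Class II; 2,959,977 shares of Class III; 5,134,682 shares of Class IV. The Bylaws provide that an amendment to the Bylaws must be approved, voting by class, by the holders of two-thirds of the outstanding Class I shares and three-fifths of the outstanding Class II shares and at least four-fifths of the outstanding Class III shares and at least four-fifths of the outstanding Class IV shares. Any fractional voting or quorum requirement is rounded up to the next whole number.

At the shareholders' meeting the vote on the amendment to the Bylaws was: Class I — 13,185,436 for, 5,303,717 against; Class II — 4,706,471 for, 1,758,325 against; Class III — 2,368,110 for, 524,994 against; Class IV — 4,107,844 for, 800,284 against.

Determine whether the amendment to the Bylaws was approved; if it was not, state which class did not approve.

Not approved — the Class I shares did not give the required vote.

Class I: 2/3 of 19780621 = 13187080.67, rounded up to 13187081; 13,187,081 required, 13,185,436 in favor — not approved.
Class II: 3/5 of 7842537 = 4705522.20, rounded up to 4705523; 4,705,523 required, 4,706,471 in favor — approved.
Class III: 4/5 of 2959977 = 2367981.60, rounded up to 2367982; 2,367,982 required, 2,368,110 in favor — approved.
Class IV: 4/5 of 5134682 = 4107745.60, rounded up to 4107746; 4,107,746 required, 4,107,844 in favor — approved.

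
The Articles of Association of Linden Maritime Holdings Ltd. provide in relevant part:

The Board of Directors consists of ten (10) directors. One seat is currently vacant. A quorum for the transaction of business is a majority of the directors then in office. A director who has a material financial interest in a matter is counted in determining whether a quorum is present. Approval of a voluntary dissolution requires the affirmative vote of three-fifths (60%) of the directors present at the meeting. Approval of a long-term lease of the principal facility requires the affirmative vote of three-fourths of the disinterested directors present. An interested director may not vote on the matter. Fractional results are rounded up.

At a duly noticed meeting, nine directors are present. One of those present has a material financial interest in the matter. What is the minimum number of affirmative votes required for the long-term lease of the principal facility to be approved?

6

The long-term lease of the principal facility requires three-fourths of the disinterested directors present (9 − 1 = 8).
3/4 of 8 = 6.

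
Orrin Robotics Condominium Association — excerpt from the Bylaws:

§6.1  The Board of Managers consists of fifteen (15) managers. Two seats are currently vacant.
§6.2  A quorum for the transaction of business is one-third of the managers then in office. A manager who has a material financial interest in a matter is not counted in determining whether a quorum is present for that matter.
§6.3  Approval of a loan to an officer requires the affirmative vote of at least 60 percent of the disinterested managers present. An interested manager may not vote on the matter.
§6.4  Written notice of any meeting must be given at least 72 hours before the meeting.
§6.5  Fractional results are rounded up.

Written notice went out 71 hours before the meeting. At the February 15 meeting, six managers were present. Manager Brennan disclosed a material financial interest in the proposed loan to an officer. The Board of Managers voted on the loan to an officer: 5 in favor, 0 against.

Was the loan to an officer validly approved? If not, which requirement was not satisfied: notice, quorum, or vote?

Notice: 71 hours given; 72 required (71 < 72). Not satisfied.
Quorum: 6 present, but the 1 interested manager does not count, leaving 5. Quorum is 5. Satisfied.
Vote: the loan to an officer requires three-fifths of the disinterested managers present (6 − 1 = 5). 3/5 of 5 = 3, so 3 affirmative votes are needed; 5 voted in favor. Satisfied.

Invalid — notice requirement not satisfied.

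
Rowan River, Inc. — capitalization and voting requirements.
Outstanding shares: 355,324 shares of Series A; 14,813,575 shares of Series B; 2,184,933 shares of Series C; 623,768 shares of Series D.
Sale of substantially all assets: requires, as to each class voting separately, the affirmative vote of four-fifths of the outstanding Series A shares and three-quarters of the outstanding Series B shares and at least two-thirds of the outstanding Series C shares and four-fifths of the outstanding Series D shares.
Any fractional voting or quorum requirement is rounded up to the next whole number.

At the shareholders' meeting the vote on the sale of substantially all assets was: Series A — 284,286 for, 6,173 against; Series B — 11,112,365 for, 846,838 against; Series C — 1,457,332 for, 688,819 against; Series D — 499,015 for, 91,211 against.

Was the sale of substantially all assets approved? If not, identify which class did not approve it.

Approved — every class gave the required vote.

Series A: 4/5 of 355324 = 284259.20, rounded up to 284260; 284,260 required, 284,286 in favor — approved.
Series B: 3/4 of 14813575 = 11110181.25, rounded up to 11110182; 11,110,182 required, 11,112,365 in favor — approved.
Series C: 2/3 of 2184933 = 1456622; 1,456,622 required, 1,457,332 in favor — approved.
Series D: 4/5 of 623768 = 499014.40, rounded up to 499015; 499,015 required, 499,015 in favor — approved.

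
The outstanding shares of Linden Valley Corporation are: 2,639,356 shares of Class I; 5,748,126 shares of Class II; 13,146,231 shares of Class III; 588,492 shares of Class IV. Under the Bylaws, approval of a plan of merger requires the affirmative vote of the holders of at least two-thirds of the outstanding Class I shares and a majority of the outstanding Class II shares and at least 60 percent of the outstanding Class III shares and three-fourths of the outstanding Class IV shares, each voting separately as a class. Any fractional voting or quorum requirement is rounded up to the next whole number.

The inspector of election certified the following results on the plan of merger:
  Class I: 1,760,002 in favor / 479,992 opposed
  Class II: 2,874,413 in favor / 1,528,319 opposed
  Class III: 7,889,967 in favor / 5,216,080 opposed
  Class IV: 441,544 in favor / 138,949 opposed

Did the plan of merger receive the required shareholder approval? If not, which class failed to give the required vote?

Class I: 2/3 of 2639356 = 1759570.67, rounded up to 1759571; 1,759,571 required, 1,760,002 in favor — approved.
Class II: a majority of 5748126 is 2874064; 2,874,064 required, 2,874,413 in favor — approved.
Class III: 3/5 of 13146231 = 7887738.60, rounded up to 7887739; 7,887,739 required, 7,889,967 in favor — approved.
Class IV: 3/4 of 588492 = 441369; 441,369 required, 441,544 in favor — approved.

Approved — every class gave the required vote.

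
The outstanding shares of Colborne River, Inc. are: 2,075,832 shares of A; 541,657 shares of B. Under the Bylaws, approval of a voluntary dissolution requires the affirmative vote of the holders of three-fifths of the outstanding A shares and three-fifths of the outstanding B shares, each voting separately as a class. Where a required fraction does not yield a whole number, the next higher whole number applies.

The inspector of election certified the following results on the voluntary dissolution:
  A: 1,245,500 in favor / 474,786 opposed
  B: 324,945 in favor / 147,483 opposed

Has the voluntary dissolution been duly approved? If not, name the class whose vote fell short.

A: 3/5 of 2075832 = 1245499.20, rounded up to 1245500; 1,245,500 required, 1,245,500 in favor — approved.
B: 3/5 of 541657 = 324994.20, rounded up to 324995; 324,995 required, 324,945 in favor — not approved.

Not approved — the B shares did not give the required vote.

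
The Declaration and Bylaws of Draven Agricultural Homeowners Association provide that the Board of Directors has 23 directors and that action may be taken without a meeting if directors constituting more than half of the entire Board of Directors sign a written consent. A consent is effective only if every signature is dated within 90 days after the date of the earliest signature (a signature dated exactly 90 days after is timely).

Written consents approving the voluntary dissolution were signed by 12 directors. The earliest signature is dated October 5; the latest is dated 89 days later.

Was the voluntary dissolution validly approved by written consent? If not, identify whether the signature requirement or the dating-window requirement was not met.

Effective — both the signature and dating-window requirements are satisfied.

Signatures required: more than half of 23 — a majority of 23 is 12, so 12 needed; 12 signed. Sufficient.
Dating window: the latest signature is 89 days after the earliest; the limit is 90 days. Within the window.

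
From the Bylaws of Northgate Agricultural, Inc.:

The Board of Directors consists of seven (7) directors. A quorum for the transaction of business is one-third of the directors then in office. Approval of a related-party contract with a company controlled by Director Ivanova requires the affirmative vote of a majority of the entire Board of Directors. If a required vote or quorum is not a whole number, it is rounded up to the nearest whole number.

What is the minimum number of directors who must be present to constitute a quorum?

1/3 of 7 = 2.33, rounded up to 3.

3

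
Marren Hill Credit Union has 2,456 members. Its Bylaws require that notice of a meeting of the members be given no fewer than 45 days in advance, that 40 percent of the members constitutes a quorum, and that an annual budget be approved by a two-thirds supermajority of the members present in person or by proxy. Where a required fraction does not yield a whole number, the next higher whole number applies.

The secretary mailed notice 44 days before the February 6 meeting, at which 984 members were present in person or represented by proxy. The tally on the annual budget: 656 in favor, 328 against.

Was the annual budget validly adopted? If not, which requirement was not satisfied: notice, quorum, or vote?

Invalid — notice requirement not satisfied.

Notice: 44 days given; 45 required. Not satisfied.
Quorum: 40% of 2,456 = 982.40, rounded up to 983; 984 present. Satisfied.
Vote: requires two-thirds of those present (984); 2/3 of 984 = 656, so 656 needed; 656 in favor. Satisfied.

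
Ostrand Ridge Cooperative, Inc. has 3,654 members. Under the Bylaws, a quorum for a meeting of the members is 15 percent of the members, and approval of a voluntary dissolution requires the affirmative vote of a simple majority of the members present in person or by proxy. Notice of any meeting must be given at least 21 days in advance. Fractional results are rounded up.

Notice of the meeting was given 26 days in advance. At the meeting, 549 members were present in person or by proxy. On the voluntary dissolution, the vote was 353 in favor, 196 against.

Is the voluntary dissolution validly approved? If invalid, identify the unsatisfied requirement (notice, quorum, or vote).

Valid — all requirements satisfied.

Notice: 26 days given; 21 required. Satisfied.
Quorum: 15% of 3,654 = 548.10, rounded up to 549; 549 present. Satisfied.
Vote: requires a majority of those present (549); a majority of 549 is 275, so 275 needed; 353 in favor. Satisfied.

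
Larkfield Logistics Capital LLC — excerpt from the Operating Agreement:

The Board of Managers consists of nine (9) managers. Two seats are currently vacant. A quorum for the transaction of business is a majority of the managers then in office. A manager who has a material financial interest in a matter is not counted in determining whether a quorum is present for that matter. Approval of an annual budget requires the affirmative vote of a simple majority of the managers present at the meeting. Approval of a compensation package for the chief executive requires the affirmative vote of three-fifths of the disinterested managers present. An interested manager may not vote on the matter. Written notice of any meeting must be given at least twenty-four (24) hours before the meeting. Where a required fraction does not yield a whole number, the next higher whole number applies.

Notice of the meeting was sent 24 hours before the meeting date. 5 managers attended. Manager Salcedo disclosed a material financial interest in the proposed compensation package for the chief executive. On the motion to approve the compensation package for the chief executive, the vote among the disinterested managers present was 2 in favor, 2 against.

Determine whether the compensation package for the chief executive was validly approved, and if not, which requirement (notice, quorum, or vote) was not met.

Notice: 24 hours given; 24 required (24 ≥ 24). Satisfied.
Quorum: 5 present, but the 1 interested manager does not count, leaving 4. Quorum is 4. Satisfied.
Vote: the compensation package for the chief executive requires three-fifths of the disinterested managers present (5 − 1 = 4). 3/5 of 4 = 2.40, rounded up to 3, so 3 affirmative votes are needed; 2 voted in favor. Not satisfied.

Invalid — vote requirement not satisfied.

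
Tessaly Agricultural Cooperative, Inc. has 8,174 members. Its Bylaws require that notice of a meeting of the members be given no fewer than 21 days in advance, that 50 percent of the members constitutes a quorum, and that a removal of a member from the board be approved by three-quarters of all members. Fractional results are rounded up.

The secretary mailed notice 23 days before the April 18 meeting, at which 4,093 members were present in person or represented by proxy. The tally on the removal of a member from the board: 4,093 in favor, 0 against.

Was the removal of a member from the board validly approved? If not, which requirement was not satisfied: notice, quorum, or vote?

Invalid — vote requirement not satisfied.

Notice: 23 days given; 21 required. Satisfied.
Quorum: 50% of 8,174 = 4,087; 4,093 present. Satisfied.
Vote: requires three-fourths of all members (8,174); 3/4 of 8174 = 6130.50, rounded up to 6131, so 6,131 needed; 4,093 in favor. Not satisfied.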